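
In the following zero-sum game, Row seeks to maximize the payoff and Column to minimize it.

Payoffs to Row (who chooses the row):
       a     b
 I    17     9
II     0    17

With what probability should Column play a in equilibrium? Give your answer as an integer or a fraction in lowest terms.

8/25

Row minima are 9 and 0, so Row's maximin is 9; column maxima are 17 and 17, so Column's minimax is 17. These differ, so the equilibrium is in mixed strategies.
Let Column play a with probability q. Row is indifferent when 17q + 9(1−q) = 17(1−q), giving q = 8/25.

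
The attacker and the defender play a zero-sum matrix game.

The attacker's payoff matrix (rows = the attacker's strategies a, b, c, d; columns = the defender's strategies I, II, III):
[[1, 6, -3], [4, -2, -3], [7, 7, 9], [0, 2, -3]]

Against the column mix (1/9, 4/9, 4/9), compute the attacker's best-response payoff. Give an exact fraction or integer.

71/9

a: (1)·(1/9) + (6)·(4/9) + (-3)·(4/9) = 13/9.
b: (4)·(1/9) + (-2)·(4/9) + (-3)·(4/9) = -16/9.
c: (7)·(1/9) + (7)·(4/9) + (9)·(4/9) = 71/9.
d: (0)·(1/9) + (2)·(4/9) + (-3)·(4/9) = -4/9.
The best pure response is c with expected payoff 71/9.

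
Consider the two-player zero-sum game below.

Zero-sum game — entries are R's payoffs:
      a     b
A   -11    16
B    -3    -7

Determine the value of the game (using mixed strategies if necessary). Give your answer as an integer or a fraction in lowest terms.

-125/31

Row minima are -11 and -7, so R's maximin is -7; column maxima are -3 and 16, so C's minimax is -3. These differ, so the equilibrium is in mixed strategies.
Let R play A with probability p. C is indifferent when −11p − 3(1−p) = 16p − 7(1−p), giving p = 4/31.
Let C play a with probability q. R is indifferent when −11q + 16(1−q) = −3q − 7(1−q), giving q = 23/31.
The value is -11·(23/31) + (16)·(8/31) = -125/31.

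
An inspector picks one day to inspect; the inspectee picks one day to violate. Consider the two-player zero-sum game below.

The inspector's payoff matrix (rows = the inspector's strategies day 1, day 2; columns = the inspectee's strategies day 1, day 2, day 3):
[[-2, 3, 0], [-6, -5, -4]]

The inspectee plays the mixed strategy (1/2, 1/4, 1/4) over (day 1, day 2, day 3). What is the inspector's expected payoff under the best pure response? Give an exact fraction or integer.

-1/4

day 1: (-2)·(1/2) + (3)·(1/4) + (0)·(1/4) = -1/4.
day 2: (-6)·(1/2) + (-5)·(1/4) + (-4)·(1/4) = -21/4.
The best pure response is day 1 with expected payoff -1/4.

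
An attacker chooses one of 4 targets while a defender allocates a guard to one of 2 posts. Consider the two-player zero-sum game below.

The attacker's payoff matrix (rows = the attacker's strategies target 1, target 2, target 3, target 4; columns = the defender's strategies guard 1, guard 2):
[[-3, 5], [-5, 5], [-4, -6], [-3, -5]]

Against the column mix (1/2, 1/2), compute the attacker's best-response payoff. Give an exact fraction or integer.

1

target 1: (-3)·(1/2) + (5)·(1/2) = 1.
target 2: (-5)·(1/2) + (5)·(1/2) = 0.
target 3: (-4)·(1/2) + (-6)·(1/2) = -5.
target 4: (-3)·(1/2) + (-5)·(1/2) = -4.
The best pure response is target 1 with expected payoff 1.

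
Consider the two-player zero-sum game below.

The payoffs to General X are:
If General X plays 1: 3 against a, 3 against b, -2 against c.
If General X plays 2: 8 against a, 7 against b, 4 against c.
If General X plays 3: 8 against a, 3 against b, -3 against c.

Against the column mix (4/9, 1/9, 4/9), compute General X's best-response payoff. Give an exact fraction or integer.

55/9

1: (3)·(4/9) + (3)·(1/9) + (-2)·(4/9) = 7/9.
2: (8)·(4/9) + (7)·(1/9) + (4)·(4/9) = 55/9.
3: (8)·(4/9) + (3)·(1/9) + (-3)·(4/9) = 23/9.
The best pure response is 2 with expected payoff 55/9.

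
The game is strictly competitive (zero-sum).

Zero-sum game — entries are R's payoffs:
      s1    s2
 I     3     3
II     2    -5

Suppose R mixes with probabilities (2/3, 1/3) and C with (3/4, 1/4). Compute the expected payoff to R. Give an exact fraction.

Against (3/4, 1/4), each row's expected payoff is I: 3; II: 1/4.
Taking the (2/3, 1/3)-weighted average: (2/3)·(3) + (1/3)·(1/4) = 25/12.

25/12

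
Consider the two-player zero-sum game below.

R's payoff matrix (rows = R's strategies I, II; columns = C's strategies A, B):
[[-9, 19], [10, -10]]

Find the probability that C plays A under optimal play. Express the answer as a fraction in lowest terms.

29/48

Row minima are -9 and -10, so R's maximin is -9; column maxima are 10 and 19, so C's minimax is 10. These differ, so the equilibrium is in mixed strategies.
Let C play A with probability q. R is indifferent when −9q + 19(1−q) = 10q − 10(1−q), giving q = 29/48.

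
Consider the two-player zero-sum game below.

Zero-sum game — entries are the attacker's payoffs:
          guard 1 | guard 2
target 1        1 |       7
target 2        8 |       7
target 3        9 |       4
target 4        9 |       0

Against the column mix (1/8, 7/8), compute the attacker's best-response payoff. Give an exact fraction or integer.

target 1: (1)·(1/8) + (7)·(7/8) = 25/4.
target 2: (8)·(1/8) + (7)·(7/8) = 57/8.
target 3: (9)·(1/8) + (4)·(7/8) = 37/8.
target 4: (9)·(1/8) + (0)·(7/8) = 9/8.
The best pure response is target 2 with expected payoff 57/8.

57/8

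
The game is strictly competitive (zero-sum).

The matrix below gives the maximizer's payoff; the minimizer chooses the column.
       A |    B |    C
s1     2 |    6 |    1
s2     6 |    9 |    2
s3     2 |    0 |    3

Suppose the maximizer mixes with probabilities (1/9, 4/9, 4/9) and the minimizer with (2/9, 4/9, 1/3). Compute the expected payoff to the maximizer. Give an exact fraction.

Against (2/9, 4/9, 1/3), each row's expected payoff is s1: 31/9; s2: 6; s3: 13/9.
Taking the (1/9, 4/9, 4/9)-weighted average: (1/9)·(31/9) + (4/9)·(6) + (4/9)·(13/9) = 299/81.

299/81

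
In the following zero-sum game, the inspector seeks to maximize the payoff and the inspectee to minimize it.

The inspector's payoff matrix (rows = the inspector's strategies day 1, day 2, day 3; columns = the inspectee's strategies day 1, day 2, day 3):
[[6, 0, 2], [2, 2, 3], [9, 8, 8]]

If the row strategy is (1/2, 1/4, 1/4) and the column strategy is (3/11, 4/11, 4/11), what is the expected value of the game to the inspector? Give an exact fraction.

Against (3/11, 4/11, 4/11), each row's expected payoff is day 1: 26/11; day 2: 26/11; day 3: 91/11.
Taking the (1/2, 1/4, 1/4)-weighted average: (1/2)·(26/11) + (1/4)·(26/11) + (1/4)·(91/11) = 169/44.

169/44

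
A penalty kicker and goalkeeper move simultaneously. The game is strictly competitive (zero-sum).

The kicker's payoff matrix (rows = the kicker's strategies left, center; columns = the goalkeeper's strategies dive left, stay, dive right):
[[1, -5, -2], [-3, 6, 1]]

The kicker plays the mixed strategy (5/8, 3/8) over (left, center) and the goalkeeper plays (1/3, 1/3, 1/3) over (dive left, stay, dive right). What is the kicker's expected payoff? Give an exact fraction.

Against (1/3, 1/3, 1/3), each row's expected payoff is left: -2; center: 4/3.
Taking the (5/8, 3/8)-weighted average: (5/8)·(-2) + (3/8)·(4/3) = -3/4.

-3/4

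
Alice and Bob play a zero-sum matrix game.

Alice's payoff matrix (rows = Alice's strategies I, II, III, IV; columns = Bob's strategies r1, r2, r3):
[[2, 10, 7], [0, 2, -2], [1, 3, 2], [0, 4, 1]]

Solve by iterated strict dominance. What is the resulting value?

Row II is strictly dominated by row I (2>0, 10>2, 7>-2); eliminate II.
Row III is strictly dominated by row I (2>1, 10>3, 7>2); eliminate III.
Row IV is strictly dominated by row I (2>0, 10>4, 7>1); eliminate IV.
Column r2 is strictly dominated by r1 for Bob (2<10); eliminate r2.
Column r3 is strictly dominated by r1 for Bob (2<7); eliminate r3.
Only (I, r1) remains, with payoff 2.

2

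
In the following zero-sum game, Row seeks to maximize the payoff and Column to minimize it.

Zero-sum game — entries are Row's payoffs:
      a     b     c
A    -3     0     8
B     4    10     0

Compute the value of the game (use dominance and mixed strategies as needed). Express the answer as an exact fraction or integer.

Column b is strictly dominated by a for Column (it gives Row more in every row).
The remaining 2×2 game on (A, B) × (a, c) has no saddle point. Let Row play A with probability p; indifference gives −3p + 4(1−p) = 8p, so p = 4/15.
Similarly Column's optimal q on a is 8/15, and the value is -3·(8/15) + (8)·(7/15) = 32/15.

32/15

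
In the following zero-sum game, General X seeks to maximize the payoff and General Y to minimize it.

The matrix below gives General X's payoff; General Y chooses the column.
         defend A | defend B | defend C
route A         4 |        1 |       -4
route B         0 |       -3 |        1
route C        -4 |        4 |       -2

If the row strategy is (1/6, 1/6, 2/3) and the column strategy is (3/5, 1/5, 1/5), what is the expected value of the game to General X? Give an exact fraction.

Against (3/5, 1/5, 1/5), each row's expected payoff is route A: 9/5; route B: -2/5; route C: -2.
Taking the (1/6, 1/6, 2/3)-weighted average: (1/6)·(9/5) + (1/6)·(-2/5) + (2/3)·(-2) = -11/10.

-11/10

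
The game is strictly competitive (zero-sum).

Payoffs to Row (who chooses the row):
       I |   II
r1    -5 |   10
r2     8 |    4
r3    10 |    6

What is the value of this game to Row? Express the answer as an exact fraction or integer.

130/19

Row r2 is strictly dominated by row r3, so Row never plays it.
The remaining 2×2 game on (r1, r3) × (I, II) has no saddle point. Let Row play r1 with probability p; indifference gives −5p + 10(1−p) = 10p + 6(1−p), so p = 4/19.
Similarly Column's optimal q on I is 4/19, and the value is -5·(4/19) + (10)·(15/19) = 130/19.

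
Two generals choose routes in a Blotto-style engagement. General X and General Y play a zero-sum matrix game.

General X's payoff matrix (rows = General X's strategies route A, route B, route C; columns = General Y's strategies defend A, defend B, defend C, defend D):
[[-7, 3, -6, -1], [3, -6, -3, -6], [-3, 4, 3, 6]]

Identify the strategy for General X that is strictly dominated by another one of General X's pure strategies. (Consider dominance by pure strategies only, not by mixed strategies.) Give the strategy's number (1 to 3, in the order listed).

1

Compare route A with route C: -3 > -7, 4 > 3, 3 > -6, 6 > -1.
So route C strictly dominates route A for General X; route A is strictly dominated.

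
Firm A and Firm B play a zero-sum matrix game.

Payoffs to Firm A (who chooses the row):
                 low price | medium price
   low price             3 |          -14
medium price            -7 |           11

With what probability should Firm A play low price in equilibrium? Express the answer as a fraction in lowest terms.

Row minima are -14 and -7, so Firm A's maximin is -7; column maxima are 3 and 11, so Firm B's minimax is 3. These differ, so the equilibrium is in mixed strategies.
Let Firm A play low price with probability p. Firm B is indifferent when 3p − 7(1−p) = −14p + 11(1−p), giving p = 18/35.

18/35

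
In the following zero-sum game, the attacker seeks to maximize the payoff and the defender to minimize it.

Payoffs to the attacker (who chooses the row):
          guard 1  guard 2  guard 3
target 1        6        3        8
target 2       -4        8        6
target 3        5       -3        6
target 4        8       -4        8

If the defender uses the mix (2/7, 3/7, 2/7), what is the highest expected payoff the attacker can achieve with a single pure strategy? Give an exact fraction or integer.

target 1: (6)·(2/7) + (3)·(3/7) + (8)·(2/7) = 37/7.
target 2: (-4)·(2/7) + (8)·(3/7) + (6)·(2/7) = 4.
target 3: (5)·(2/7) + (-3)·(3/7) + (6)·(2/7) = 13/7.
target 4: (8)·(2/7) + (-4)·(3/7) + (8)·(2/7) = 20/7.
The best pure response is target 1 with expected payoff 37/7.

37/7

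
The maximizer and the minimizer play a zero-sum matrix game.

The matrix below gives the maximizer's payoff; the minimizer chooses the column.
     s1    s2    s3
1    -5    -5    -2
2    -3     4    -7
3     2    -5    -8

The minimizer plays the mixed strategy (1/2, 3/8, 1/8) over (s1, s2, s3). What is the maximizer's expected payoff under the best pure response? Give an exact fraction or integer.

1: (-5)·(1/2) + (-5)·(3/8) + (-2)·(1/8) = -37/8.
2: (-3)·(1/2) + (4)·(3/8) + (-7)·(1/8) = -7/8.
3: (2)·(1/2) + (-5)·(3/8) + (-8)·(1/8) = -15/8.
The best pure response is 2 with expected payoff -7/8.

-7/8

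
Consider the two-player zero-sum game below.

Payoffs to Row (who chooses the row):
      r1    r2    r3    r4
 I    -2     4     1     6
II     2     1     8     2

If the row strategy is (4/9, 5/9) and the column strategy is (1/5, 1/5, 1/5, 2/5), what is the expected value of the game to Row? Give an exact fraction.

Against (1/5, 1/5, 1/5, 2/5), each row's expected payoff is I: 3; II: 3.
Taking the (4/9, 5/9)-weighted average: (4/9)·(3) + (5/9)·(3) = 3.

3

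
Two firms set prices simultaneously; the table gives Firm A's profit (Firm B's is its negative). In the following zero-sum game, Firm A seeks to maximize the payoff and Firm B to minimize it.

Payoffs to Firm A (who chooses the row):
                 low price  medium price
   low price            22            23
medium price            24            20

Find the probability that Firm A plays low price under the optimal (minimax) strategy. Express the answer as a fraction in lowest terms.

4/5

Row minima are 22 and 20, so Firm A's maximin is 22; column maxima are 24 and 23, so Firm B's minimax is 23. These differ, so the equilibrium is in mixed strategies.
Let Firm A play low price with probability p. Firm B is indifferent when 22p + 24(1−p) = 23p + 20(1−p), giving p = 4/5.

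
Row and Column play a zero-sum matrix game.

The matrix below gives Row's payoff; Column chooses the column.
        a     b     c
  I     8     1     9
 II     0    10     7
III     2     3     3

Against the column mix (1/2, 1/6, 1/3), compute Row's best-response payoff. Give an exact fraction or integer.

43/6

I: (8)·(1/2) + (1)·(1/6) + (9)·(1/3) = 43/6.
II: (0)·(1/2) + (10)·(1/6) + (7)·(1/3) = 4.
III: (2)·(1/2) + (3)·(1/6) + (3)·(1/3) = 5/2.
The best pure response is I with expected payoff 43/6.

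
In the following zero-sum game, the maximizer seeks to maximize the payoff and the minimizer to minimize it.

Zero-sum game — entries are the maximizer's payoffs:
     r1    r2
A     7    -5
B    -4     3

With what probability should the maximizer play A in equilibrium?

Row minima are -5 and -4, so the maximizer's maximin is -4; column maxima are 7 and 3, so the minimizer's minimax is 3. These differ, so the equilibrium is in mixed strategies.
Let the maximizer play A with probability p. The minimizer is indifferent when 7p − 4(1−p) = −5p + 3(1−p), giving p = 7/19.

7/19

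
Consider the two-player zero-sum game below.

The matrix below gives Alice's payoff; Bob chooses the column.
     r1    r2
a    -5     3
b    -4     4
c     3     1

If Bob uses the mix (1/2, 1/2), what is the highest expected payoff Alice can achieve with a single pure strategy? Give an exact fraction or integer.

2

a: (-5)·(1/2) + (3)·(1/2) = -1.
b: (-4)·(1/2) + (4)·(1/2) = 0.
c: (3)·(1/2) + (1)·(1/2) = 2.
The best pure response is c with expected payoff 2.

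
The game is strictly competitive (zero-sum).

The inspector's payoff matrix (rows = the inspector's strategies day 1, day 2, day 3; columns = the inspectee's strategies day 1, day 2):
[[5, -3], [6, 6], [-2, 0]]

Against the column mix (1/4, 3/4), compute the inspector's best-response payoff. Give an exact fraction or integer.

6

day 1: (5)·(1/4) + (-3)·(3/4) = -1.
day 2: (6)·(1/4) + (6)·(3/4) = 6.
day 3: (-2)·(1/4) + (0)·(3/4) = -1/2.
The best pure response is day 2 with expected payoff 6.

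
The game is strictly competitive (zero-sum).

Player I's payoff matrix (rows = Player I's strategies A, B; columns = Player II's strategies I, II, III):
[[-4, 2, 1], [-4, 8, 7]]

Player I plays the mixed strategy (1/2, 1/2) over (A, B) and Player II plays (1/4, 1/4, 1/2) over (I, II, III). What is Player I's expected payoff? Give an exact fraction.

Against (1/4, 1/4, 1/2), each row's expected payoff is A: 0; B: 9/2.
Taking the (1/2, 1/2)-weighted average: (1/2)·(0) + (1/2)·(9/2) = 9/4.

9/4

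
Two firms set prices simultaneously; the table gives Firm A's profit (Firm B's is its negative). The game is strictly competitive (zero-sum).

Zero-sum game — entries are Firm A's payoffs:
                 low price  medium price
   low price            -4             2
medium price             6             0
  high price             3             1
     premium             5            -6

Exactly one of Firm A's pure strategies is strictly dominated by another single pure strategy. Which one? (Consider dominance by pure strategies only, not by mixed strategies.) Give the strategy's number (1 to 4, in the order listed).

4

Compare premium with medium price: 6 > 5, 0 > -6.
So medium price strictly dominates premium for Firm A; premium is strictly dominated.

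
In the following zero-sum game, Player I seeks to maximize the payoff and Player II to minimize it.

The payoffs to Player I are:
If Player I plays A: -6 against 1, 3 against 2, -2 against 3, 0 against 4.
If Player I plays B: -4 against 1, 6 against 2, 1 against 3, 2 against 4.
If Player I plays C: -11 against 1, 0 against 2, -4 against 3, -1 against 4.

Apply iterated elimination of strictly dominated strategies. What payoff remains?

Row C is strictly dominated by row A (-6>-11, 3>0, -2>-4, 0>-1); eliminate C.
Row A is strictly dominated by row B (-4>-6, 6>3, 1>-2, 2>0); eliminate A.
Column 3 is strictly dominated by 1 for Player II (-4<1); eliminate 3.
Column 2 is strictly dominated by 1 for Player II (-4<6); eliminate 2.
Column 4 is strictly dominated by 1 for Player II (-4<2); eliminate 4.
Only (B, 1) remains, with payoff -4.

-4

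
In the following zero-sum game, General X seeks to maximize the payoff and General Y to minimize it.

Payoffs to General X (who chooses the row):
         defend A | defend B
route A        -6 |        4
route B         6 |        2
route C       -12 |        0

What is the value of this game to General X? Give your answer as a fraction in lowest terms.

18/7

Row route C is strictly dominated by row route A, so General X never plays it.
The remaining 2×2 game on (route A, route B) × (defend A, defend B) has no saddle point. Let General X play route A with probability p; indifference gives −6p + 6(1−p) = 4p + 2(1−p), so p = 2/7.
Similarly General Y's optimal q on defend A is 1/7, and the value is -6·(1/7) + (4)·(6/7) = 18/7.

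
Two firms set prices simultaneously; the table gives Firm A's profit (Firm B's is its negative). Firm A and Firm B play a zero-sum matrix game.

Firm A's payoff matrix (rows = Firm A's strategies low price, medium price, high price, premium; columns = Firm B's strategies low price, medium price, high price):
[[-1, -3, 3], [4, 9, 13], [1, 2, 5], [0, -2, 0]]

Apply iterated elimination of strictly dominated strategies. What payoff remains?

Column high price is strictly dominated by medium price for Firm B (-3<3, 9<13, 2<5, -2<0); eliminate high price.
Row high price is strictly dominated by row medium price (4>1, 9>2); eliminate high price.
Row low price is strictly dominated by row medium price (4>-1, 9>-3); eliminate low price.
Row premium is strictly dominated by row medium price (4>0, 9>-2); eliminate premium.
Column medium price is strictly dominated by low price for Firm B (4<9); eliminate medium price.
Only (medium price, low price) remains, with payoff 4.

4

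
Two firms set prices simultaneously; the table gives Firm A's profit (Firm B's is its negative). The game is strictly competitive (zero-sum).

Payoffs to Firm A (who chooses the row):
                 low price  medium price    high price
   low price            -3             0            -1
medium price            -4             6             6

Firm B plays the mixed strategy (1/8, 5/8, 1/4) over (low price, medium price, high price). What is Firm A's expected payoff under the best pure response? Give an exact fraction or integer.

19/4

low price: (-3)·(1/8) + (0)·(5/8) + (-1)·(1/4) = -5/8.
medium price: (-4)·(1/8) + (6)·(5/8) + (6)·(1/4) = 19/4.
The best pure response is medium price with expected payoff 19/4.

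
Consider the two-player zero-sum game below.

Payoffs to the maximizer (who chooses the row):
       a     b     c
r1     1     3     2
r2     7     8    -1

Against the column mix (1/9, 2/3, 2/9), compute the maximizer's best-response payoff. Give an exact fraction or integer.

r1: (1)·(1/9) + (3)·(2/3) + (2)·(2/9) = 23/9.
r2: (7)·(1/9) + (8)·(2/3) + (-1)·(2/9) = 53/9.
The best pure response is r2 with expected payoff 53/9.

53/9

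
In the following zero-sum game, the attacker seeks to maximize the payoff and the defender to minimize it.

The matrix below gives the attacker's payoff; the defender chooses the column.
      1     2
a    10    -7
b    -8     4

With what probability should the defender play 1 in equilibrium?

Row minima are -7 and -8, so the attacker's maximin is -7; column maxima are 10 and 4, so the defender's minimax is 4. These differ, so the equilibrium is in mixed strategies.
Let the defender play 1 with probability q. The attacker is indifferent when 10q − 7(1−q) = −8q + 4(1−q), giving q = 11/29.

11/29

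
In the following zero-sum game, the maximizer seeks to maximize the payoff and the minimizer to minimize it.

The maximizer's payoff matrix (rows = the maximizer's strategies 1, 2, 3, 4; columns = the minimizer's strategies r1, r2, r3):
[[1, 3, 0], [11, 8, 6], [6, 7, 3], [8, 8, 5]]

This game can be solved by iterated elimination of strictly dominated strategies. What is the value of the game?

Column r2 is strictly dominated by r3 for the minimizer (0<3, 6<8, 3<7, 5<8); eliminate r2.
Column r1 is strictly dominated by r3 for the minimizer (0<1, 6<11, 3<6, 5<8); eliminate r1.
Row 1 is strictly dominated by row 2 (6>0); eliminate 1.
Row 4 is strictly dominated by row 2 (6>5); eliminate 4.
Row 3 is strictly dominated by row 2 (6>3); eliminate 3.
Only (2, r3) remains, with payoff 6.

6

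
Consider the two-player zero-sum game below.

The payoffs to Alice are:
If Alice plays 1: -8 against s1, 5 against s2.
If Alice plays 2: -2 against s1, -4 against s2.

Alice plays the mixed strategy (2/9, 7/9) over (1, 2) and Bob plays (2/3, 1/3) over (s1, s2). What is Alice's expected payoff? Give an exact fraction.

Against (2/3, 1/3), each row's expected payoff is 1: -11/3; 2: -8/3.
Taking the (2/9, 7/9)-weighted average: (2/9)·(-11/3) + (7/9)·(-8/3) = -26/9.

-26/9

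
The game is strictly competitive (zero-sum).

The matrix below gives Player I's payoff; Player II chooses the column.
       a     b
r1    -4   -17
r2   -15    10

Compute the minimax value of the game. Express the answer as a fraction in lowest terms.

-295/38

Row minima are -17 and -15, so Player I's maximin is -15; column maxima are -4 and 10, so Player II's minimax is -4. These differ, so the equilibrium is in mixed strategies.
Let Player I play r1 with probability p. Player II is indifferent when −4p − 15(1−p) = −17p + 10(1−p), giving p = 25/38.
Let Player II play a with probability q. Player I is indifferent when −4q − 17(1−q) = −15q + 10(1−q), giving q = 27/38.
The value is -4·(27/38) + (-17)·(11/38) = -295/38.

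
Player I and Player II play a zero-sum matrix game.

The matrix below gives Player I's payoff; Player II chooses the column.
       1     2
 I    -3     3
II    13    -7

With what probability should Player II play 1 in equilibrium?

5/13

Row minima are -3 and -7, so Player I's maximin is -3; column maxima are 13 and 3, so Player II's minimax is 3. These differ, so the equilibrium is in mixed strategies.
Let Player II play 1 with probability q. Player I is indifferent when −3q + 3(1−q) = 13q − 7(1−q), giving q = 5/13.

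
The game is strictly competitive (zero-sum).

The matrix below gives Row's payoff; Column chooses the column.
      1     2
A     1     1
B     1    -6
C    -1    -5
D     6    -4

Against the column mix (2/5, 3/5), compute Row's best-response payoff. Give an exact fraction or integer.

A: (1)·(2/5) + (1)·(3/5) = 1.
B: (1)·(2/5) + (-6)·(3/5) = -16/5.
C: (-1)·(2/5) + (-5)·(3/5) = -17/5.
D: (6)·(2/5) + (-4)·(3/5) = 0.
The best pure response is A with expected payoff 1.

1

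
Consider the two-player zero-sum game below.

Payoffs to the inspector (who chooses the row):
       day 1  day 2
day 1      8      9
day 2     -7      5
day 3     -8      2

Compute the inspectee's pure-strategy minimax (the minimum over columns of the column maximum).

The worst case (largest entry) in each column is day 1: 8, day 2: 9.
The best (smallest) of these is 8.

8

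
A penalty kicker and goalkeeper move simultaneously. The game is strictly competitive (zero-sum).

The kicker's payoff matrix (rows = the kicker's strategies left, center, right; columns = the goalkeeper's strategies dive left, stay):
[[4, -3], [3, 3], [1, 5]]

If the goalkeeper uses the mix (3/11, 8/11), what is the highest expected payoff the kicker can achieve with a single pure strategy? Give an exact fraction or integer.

43/11

left: (4)·(3/11) + (-3)·(8/11) = -12/11.
center: (3)·(3/11) + (3)·(8/11) = 3.
right: (1)·(3/11) + (5)·(8/11) = 43/11.
The best pure response is right with expected payoff 43/11.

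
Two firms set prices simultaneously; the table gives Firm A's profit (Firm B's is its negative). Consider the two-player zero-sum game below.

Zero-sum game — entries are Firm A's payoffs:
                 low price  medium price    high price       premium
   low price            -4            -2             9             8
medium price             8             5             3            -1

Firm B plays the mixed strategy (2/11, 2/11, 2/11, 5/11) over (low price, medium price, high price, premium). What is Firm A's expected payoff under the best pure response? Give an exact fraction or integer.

46/11

low price: (-4)·(2/11) + (-2)·(2/11) + (9)·(2/11) + (8)·(5/11) = 46/11.
medium price: (8)·(2/11) + (5)·(2/11) + (3)·(2/11) + (-1)·(5/11) = 27/11.
The best pure response is low price with expected payoff 46/11.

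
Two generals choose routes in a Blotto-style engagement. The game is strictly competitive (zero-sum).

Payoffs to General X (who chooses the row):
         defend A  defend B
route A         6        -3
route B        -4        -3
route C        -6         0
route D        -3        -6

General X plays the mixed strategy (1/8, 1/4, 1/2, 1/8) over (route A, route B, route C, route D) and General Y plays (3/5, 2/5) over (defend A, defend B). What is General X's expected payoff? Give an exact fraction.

Against (3/5, 2/5), each row's expected payoff is route A: 12/5; route B: -18/5; route C: -18/5; route D: -21/5.
Taking the (1/8, 1/4, 1/2, 1/8)-weighted average: (1/8)·(12/5) + (1/4)·(-18/5) + (1/2)·(-18/5) + (1/8)·(-21/5) = -117/40.

-117/40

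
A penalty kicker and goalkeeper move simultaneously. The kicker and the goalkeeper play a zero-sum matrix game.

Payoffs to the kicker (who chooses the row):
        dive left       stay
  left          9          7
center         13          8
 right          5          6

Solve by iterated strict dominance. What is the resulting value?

8

Row left is strictly dominated by row center (13>9, 8>7); eliminate left.
Row right is strictly dominated by row center (13>5, 8>6); eliminate right.
Column dive left is strictly dominated by stay for the goalkeeper (8<13); eliminate dive left.
Only (center, stay) remains, with payoff 8.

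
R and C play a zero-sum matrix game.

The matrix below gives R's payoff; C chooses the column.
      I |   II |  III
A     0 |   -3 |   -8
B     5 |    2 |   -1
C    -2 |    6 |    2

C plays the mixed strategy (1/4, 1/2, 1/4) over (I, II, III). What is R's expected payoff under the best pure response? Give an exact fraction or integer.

3

A: (0)·(1/4) + (-3)·(1/2) + (-8)·(1/4) = -7/2.
B: (5)·(1/4) + (2)·(1/2) + (-1)·(1/4) = 2.
C: (-2)·(1/4) + (6)·(1/2) + (2)·(1/4) = 3.
The best pure response is C with expected payoff 3.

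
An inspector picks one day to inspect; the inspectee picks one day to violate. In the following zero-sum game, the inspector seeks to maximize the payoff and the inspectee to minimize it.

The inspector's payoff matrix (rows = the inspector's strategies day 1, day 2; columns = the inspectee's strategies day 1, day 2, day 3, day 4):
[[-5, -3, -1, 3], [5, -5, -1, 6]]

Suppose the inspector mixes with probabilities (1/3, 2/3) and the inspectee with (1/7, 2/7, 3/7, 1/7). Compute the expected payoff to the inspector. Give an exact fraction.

-5/7

Against (1/7, 2/7, 3/7, 1/7), each row's expected payoff is day 1: -11/7; day 2: -2/7.
Taking the (1/3, 2/3)-weighted average: (1/3)·(-11/7) + (2/3)·(-2/7) = -5/7.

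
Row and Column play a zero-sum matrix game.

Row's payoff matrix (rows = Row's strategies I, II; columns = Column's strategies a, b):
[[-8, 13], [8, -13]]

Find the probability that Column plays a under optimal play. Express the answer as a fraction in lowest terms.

Row minima are -8 and -13, so Row's maximin is -8; column maxima are 8 and 13, so Column's minimax is 8. These differ, so the equilibrium is in mixed strategies.
Let Column play a with probability q. Row is indifferent when −8q + 13(1−q) = 8q − 13(1−q), giving q = 13/21.

13/21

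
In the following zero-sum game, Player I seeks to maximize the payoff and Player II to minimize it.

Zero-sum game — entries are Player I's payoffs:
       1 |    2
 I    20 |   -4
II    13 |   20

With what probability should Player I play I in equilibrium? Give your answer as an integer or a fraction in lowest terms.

7/31

Row minima are -4 and 13, so Player I's maximin is 13; column maxima are 20 and 20, so Player II's minimax is 20. These differ, so the equilibrium is in mixed strategies.
Let Player I play I with probability p. Player II is indifferent when 20p + 13(1−p) = −4p + 20(1−p), giving p = 7/31.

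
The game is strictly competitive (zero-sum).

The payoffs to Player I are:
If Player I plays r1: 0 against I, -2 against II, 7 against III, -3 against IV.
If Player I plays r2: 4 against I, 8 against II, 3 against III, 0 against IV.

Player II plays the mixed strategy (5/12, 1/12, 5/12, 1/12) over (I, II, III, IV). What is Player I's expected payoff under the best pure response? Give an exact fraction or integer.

r1: (0)·(5/12) + (-2)·(1/12) + (7)·(5/12) + (-3)·(1/12) = 5/2.
r2: (4)·(5/12) + (8)·(1/12) + (3)·(5/12) + (0)·(1/12) = 43/12.
The best pure response is r2 with expected payoff 43/12.

43/12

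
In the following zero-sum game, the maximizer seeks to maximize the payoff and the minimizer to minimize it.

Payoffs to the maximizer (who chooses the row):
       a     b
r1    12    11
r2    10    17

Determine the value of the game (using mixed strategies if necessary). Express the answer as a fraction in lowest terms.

47/4

Row minima are 11 and 10, so the maximizer's maximin is 11; column maxima are 12 and 17, so the minimizer's minimax is 12. These differ, so the equilibrium is in mixed strategies.
Let the maximizer play r1 with probability p. The minimizer is indifferent when 12p + 10(1−p) = 11p + 17(1−p), giving p = 7/8.
Let the minimizer play a with probability q. The maximizer is indifferent when 12q + 11(1−q) = 10q + 17(1−q), giving q = 3/4.
The value is 12·(3/4) + (11)·(1/4) = 47/4.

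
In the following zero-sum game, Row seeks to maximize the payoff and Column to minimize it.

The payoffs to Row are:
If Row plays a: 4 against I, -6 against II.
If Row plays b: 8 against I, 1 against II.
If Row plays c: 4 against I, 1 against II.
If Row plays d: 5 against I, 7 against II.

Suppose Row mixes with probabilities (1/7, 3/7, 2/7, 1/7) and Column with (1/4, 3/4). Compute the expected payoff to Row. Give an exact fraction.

Against (1/4, 3/4), each row's expected payoff is a: -7/2; b: 11/4; c: 7/4; d: 13/2.
Taking the (1/7, 3/7, 2/7, 1/7)-weighted average: (1/7)·(-7/2) + (3/7)·(11/4) + (2/7)·(7/4) + (1/7)·(13/2) = 59/28.

59/28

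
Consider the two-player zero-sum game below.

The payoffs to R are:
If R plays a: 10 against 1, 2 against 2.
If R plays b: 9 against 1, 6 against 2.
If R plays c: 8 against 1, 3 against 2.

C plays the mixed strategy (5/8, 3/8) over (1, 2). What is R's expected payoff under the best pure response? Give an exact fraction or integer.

63/8

a: (10)·(5/8) + (2)·(3/8) = 7.
b: (9)·(5/8) + (6)·(3/8) = 63/8.
c: (8)·(5/8) + (3)·(3/8) = 49/8.
The best pure response is b with expected payoff 63/8.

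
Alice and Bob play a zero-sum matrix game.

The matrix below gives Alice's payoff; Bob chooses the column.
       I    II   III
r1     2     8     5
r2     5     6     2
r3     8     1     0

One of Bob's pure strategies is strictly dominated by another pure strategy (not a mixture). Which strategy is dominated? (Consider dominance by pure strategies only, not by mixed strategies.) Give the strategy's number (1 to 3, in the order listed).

Bob prefers columns that give Alice less. Compare II with III: 5 < 8, 2 < 6, 0 < 1.
So III strictly dominates II for Bob; II is strictly dominated.

2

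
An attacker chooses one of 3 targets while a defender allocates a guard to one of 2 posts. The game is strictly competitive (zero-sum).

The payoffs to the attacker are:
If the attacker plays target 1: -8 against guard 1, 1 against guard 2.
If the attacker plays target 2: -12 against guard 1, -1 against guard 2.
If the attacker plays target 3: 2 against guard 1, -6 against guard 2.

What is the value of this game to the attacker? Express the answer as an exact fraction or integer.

-46/17

Row target 2 is strictly dominated by row target 1, so the attacker never plays it.
The remaining 2×2 game on (target 1, target 3) × (guard 1, guard 2) has no saddle point. Let the attacker play target 1 with probability p; indifference gives −8p + 2(1−p) = p − 6(1−p), so p = 8/17.
Similarly the defender's optimal q on guard 1 is 7/17, and the value is -8·(7/17) + (1)·(10/17) = -46/17.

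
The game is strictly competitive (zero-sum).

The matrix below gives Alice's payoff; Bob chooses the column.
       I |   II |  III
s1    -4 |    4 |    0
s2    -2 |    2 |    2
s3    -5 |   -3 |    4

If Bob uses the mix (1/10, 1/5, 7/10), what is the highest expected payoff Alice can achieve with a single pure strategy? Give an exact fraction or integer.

17/10

s1: (-4)·(1/10) + (4)·(1/5) + (0)·(7/10) = 2/5.
s2: (-2)·(1/10) + (2)·(1/5) + (2)·(7/10) = 8/5.
s3: (-5)·(1/10) + (-3)·(1/5) + (4)·(7/10) = 17/10.
The best pure response is s3 with expected payoff 17/10.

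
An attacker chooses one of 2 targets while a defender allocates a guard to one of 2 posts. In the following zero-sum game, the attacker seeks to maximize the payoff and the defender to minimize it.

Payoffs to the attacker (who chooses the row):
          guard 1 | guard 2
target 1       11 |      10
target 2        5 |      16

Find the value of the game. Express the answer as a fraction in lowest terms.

21/2

Row minima are 10 and 5, so the attacker's maximin is 10; column maxima are 11 and 16, so the defender's minimax is 11. These differ, so the equilibrium is in mixed strategies.
Let the attacker play target 1 with probability p. The defender is indifferent when 11p + 5(1−p) = 10p + 16(1−p), giving p = 11/12.
Let the defender play guard 1 with probability q. The attacker is indifferent when 11q + 10(1−q) = 5q + 16(1−q), giving q = 1/2.
The value is 11·(1/2) + (10)·(1/2) = 21/2.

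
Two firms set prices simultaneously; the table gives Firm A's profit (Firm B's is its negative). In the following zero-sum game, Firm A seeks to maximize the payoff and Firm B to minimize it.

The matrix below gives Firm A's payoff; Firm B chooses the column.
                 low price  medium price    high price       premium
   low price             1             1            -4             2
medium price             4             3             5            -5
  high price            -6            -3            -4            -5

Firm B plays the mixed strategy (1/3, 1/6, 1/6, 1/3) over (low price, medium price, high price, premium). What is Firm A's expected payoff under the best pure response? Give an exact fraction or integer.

low price: (1)·(1/3) + (1)·(1/6) + (-4)·(1/6) + (2)·(1/3) = 1/2.
medium price: (4)·(1/3) + (3)·(1/6) + (5)·(1/6) + (-5)·(1/3) = 1.
high price: (-6)·(1/3) + (-3)·(1/6) + (-4)·(1/6) + (-5)·(1/3) = -29/6.
The best pure response is medium price with expected payoff 1.

1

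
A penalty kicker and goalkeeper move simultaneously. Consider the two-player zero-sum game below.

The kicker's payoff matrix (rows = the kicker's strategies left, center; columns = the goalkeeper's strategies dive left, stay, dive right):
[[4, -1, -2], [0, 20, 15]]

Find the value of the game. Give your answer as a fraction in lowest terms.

20/7

Column stay is strictly dominated by dive right for the goalkeeper (it gives the kicker more in every row).
The remaining 2×2 game on (left, center) × (dive left, dive right) has no saddle point. Let the kicker play left with probability p; indifference gives 4p = −2p + 15(1−p), so p = 5/7.
Similarly the goalkeeper's optimal q on dive left is 17/21, and the value is 4·(17/21) + (-2)·(4/21) = 20/7.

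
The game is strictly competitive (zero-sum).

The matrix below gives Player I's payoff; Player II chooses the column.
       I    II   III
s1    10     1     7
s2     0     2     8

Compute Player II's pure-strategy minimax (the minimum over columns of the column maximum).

2

The worst case (largest entry) in each column is I: 10, II: 2, III: 8.
The best (smallest) of these is 2.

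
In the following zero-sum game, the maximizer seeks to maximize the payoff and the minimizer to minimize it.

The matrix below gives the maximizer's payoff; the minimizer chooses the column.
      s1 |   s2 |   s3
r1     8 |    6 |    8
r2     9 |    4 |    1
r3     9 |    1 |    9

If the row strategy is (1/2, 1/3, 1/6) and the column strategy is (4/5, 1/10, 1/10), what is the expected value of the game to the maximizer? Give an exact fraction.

47/6

Against (4/5, 1/10, 1/10), each row's expected payoff is r1: 39/5; r2: 77/10; r3: 41/5.
Taking the (1/2, 1/3, 1/6)-weighted average: (1/2)·(39/5) + (1/3)·(77/10) + (1/6)·(41/5) = 47/6.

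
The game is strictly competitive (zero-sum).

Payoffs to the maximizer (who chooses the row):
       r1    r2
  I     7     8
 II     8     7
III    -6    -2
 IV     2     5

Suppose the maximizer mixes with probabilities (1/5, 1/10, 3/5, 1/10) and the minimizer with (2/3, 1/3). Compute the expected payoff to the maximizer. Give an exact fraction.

-4/15

Against (2/3, 1/3), each row's expected payoff is I: 22/3; II: 23/3; III: -14/3; IV: 3.
Taking the (1/5, 1/10, 3/5, 1/10)-weighted average: (1/5)·(22/3) + (1/10)·(23/3) + (3/5)·(-14/3) + (1/10)·(3) = -4/15.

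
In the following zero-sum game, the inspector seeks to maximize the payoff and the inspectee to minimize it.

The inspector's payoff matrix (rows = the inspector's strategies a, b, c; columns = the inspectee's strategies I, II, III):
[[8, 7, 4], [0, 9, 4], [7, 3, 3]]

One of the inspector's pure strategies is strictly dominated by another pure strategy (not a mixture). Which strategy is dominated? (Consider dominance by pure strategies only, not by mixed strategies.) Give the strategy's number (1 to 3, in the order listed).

Compare c with a: 8 > 7, 7 > 3, 4 > 3.
So a strictly dominates c for the inspector; c is strictly dominated.

3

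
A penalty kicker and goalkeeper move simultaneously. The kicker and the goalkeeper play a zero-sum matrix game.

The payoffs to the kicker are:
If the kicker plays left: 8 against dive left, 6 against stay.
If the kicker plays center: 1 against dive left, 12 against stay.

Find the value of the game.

90/13

Row minima are 6 and 1, so the kicker's maximin is 6; column maxima are 8 and 12, so the goalkeeper's minimax is 8. These differ, so the equilibrium is in mixed strategies.
Let the kicker play left with probability p. The goalkeeper is indifferent when 8p + (1−p) = 6p + 12(1−p), giving p = 11/13.
Let the goalkeeper play dive left with probability q. The kicker is indifferent when 8q + 6(1−q) = q + 12(1−q), giving q = 6/13.
The value is 8·(6/13) + (6)·(7/13) = 90/13.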